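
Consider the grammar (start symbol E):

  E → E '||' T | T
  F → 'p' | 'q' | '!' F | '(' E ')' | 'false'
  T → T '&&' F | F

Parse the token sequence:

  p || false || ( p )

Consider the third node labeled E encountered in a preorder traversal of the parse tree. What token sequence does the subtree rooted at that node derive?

[E [E [E [T [F p]]] || [T [F false]]] || [T [F ( [E [T [F p]]] )]]]

p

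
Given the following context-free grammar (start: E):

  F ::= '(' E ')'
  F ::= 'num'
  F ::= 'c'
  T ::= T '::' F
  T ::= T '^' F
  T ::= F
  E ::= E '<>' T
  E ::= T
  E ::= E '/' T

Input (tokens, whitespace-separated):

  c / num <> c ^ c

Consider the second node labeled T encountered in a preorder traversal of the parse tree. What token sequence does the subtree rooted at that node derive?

num

[E [E [E [T [F c]]] / [T [F num]]] <> [T [T [F c]] ^ [F c]]]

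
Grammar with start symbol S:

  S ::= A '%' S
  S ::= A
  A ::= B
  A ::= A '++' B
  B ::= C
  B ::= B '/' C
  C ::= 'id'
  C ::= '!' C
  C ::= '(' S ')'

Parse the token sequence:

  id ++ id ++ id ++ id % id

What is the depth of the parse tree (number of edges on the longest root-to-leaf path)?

[S [A [A [A [A [B [C id]]] ++ [B [C id]]] ++ [B [C id]]] ++ [B [C id]]] % [S [A [B [C id]]]]]

7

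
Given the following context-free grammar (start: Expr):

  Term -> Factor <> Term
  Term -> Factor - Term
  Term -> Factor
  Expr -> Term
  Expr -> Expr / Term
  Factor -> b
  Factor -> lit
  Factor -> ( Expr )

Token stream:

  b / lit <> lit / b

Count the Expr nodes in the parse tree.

[Expr [Expr [Expr [Term [Factor b]]] / [Term [Factor lit] <> [Term [Factor lit]]]] / [Term [Factor b]]]

3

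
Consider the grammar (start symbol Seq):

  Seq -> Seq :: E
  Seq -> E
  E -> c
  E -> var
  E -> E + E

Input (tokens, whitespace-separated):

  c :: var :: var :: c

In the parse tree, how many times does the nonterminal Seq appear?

4

[Seq [Seq [Seq [Seq [E c]] :: [E var]] :: [E var]] :: [E c]]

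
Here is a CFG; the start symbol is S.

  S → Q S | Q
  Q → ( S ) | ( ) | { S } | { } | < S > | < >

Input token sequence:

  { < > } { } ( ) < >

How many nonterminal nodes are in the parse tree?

[S [Q { [S [Q < >]] }] [S [Q { }] [S [Q ( )] [S [Q < >]]]]]

10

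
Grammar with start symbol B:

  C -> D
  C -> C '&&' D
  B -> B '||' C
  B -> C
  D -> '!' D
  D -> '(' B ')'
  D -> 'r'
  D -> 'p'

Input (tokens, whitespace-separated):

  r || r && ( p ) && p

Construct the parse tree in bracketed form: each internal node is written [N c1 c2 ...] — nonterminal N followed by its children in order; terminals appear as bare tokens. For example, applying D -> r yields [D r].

B
B || C
C || C
D || C
r || C
r || C && D
r || C && D && D
r || D && D && D
r || r && D && D
r || r && ( B ) && D
r || r && ( C ) && D
r || r && ( D ) && D
r || r && ( p ) && D
r || r && ( p ) && p

[B [B [C [D r]]] || [C [C [C [D r]] && [D ( [B [C [D p]]] )]] && [D p]]]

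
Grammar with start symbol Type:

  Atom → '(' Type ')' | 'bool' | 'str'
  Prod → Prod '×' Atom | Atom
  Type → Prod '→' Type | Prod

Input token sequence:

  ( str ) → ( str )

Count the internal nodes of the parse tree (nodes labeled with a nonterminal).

12

[Type [Prod [Atom ( [Type [Prod [Atom str]]] )]] → [Type [Prod [Atom ( [Type [Prod [Atom str]]] )]]]]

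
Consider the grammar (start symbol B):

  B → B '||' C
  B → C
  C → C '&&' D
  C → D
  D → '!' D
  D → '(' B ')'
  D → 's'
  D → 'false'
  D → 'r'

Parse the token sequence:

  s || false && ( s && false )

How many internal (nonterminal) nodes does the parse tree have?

13

[B [B [C [D s]]] || [C [C [D false]] && [D ( [B [C [C [D s]] && [D false]]] )]]]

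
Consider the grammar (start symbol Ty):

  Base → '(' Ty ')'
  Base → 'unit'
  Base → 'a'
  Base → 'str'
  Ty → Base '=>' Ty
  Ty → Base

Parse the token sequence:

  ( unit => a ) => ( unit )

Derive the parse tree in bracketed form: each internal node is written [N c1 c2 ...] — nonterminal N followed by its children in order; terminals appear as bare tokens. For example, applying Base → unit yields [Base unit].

Ty
Base => Ty
( Ty ) => Ty
( Base => Ty ) => Ty
( unit => Ty ) => Ty
( unit => Base ) => Ty
( unit => a ) => Ty
( unit => a ) => Base
( unit => a ) => ( Ty )
( unit => a ) => ( Base )
( unit => a ) => ( unit )

[Ty [Base ( [Ty [Base unit] => [Ty [Base a]]] )] => [Ty [Base ( [Ty [Base unit]] )]]]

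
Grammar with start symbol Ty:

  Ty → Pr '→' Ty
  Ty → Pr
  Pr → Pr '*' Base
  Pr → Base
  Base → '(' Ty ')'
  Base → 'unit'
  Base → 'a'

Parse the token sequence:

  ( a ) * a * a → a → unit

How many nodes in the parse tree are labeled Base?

[Ty [Pr [Pr [Pr [Base ( [Ty [Pr [Base a]]] )]] * [Base a]] * [Base a]] → [Ty [Pr [Base a]] → [Ty [Pr [Base unit]]]]]

6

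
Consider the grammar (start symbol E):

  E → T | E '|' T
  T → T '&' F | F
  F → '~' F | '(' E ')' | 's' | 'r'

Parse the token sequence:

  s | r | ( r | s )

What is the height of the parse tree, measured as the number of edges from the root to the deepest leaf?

[E [E [E [T [F s]]] | [T [F r]]] | [T [F ( [E [E [T [F r]]] | [T [F s]]] )]]]

7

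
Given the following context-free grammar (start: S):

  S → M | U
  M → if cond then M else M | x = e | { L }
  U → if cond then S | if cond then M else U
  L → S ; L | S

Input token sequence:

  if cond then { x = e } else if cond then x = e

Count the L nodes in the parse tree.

1

[S [U if cond then [M { [L [S [M x = e]]] }] else [U if cond then [S [M x = e]]]]]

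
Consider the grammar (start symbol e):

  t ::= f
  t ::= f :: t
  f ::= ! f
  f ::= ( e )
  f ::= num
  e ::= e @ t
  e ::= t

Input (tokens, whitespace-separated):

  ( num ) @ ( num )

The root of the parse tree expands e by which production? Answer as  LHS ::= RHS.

[e [e [t [f ( [e [t [f num]]] )]]] @ [t [f ( [e [t [f num]]] )]]]

e ::= e @ t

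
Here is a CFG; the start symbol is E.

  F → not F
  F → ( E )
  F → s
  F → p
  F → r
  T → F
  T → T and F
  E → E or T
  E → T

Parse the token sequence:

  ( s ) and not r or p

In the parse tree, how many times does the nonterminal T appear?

4

[E [E [T [T [F ( [E [T [F s]]] )]] and [F not [F r]]]] or [T [F p]]]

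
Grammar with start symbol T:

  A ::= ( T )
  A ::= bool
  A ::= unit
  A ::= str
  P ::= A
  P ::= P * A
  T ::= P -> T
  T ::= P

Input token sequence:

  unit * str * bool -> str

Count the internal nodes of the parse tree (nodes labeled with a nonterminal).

[T [P [P [P [A unit]] * [A str]] * [A bool]] -> [T [P [A str]]]]

10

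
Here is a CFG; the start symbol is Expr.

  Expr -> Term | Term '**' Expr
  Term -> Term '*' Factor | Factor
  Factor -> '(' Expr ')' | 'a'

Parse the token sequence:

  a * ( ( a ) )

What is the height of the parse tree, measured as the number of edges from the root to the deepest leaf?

9

[Expr [Term [Term [Factor a]] * [Factor ( [Expr [Term [Factor ( [Expr [Term [Factor a]]] )]]] )]]]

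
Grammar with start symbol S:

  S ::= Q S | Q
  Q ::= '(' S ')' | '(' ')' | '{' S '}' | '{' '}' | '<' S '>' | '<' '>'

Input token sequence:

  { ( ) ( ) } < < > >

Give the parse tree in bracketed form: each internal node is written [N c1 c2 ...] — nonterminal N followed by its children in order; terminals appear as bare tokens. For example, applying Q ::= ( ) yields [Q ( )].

S
Q S
{ S } S
{ Q S } S
{ ( ) S } S
{ ( ) Q } S
{ ( ) ( ) } S
{ ( ) ( ) } Q
{ ( ) ( ) } < S >
{ ( ) ( ) } < Q >
{ ( ) ( ) } < < > >

[S [Q { [S [Q ( )] [S [Q ( )]]] }] [S [Q < [S [Q < >]] >]]]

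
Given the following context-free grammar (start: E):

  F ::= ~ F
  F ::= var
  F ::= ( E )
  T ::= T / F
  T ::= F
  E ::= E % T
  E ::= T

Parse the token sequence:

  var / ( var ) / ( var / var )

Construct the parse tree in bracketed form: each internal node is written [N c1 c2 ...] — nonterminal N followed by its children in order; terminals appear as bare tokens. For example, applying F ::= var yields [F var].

[E [T [T [T [F var]] / [F ( [E [T [F var]]] )]] / [F ( [E [T [T [F var]] / [F var]]] )]]]

E
T
T / F
T / F / F
F / F / F
var / F / F
var / ( E ) / F
var / ( T ) / F
var / ( F ) / F
var / ( var ) / F
var / ( var ) / ( E )
var / ( var ) / ( T )
var / ( var ) / ( T / F )
var / ( var ) / ( F / F )
var / ( var ) / ( var / F )
var / ( var ) / ( var / var )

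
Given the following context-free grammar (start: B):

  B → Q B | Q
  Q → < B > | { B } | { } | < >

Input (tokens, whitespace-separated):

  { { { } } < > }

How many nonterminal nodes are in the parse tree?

8

[B [Q { [B [Q { [B [Q { }]] }] [B [Q < >]]] }]]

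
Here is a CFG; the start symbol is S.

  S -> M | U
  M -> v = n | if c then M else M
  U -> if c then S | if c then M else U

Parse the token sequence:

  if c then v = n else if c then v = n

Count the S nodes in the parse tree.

[S [U if c then [M v = n] else [U if c then [S [M v = n]]]]]

2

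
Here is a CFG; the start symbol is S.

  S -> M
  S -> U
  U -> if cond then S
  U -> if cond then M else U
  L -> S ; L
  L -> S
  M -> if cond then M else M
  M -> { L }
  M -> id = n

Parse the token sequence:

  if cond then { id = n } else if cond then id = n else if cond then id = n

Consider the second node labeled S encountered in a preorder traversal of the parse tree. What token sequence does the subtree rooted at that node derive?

[S [U if cond then [M { [L [S [M id = n]]] }] else [U if cond then [M id = n] else [U if cond then [S [M id = n]]]]]]

id = n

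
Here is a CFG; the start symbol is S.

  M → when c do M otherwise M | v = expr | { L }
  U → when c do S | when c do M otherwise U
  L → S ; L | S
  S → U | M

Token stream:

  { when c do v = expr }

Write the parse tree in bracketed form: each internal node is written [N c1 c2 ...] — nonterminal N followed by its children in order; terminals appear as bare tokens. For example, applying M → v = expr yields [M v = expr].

S
M
{ L }
{ S }
{ U }
{ when c do S }
{ when c do M }
{ when c do v = expr }

[S [M { [L [S [U when c do [S [M v = expr]]]]] }]]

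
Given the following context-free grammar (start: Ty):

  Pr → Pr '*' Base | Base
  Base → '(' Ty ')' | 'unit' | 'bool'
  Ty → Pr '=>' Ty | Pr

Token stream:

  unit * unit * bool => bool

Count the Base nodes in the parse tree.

[Ty [Pr [Pr [Pr [Base unit]] * [Base unit]] * [Base bool]] => [Ty [Pr [Base bool]]]]

4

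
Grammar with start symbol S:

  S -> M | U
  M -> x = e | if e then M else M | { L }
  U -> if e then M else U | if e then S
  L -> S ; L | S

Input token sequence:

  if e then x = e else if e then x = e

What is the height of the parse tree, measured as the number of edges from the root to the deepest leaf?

5

[S [U if e then [M x = e] else [U if e then [S [M x = e]]]]]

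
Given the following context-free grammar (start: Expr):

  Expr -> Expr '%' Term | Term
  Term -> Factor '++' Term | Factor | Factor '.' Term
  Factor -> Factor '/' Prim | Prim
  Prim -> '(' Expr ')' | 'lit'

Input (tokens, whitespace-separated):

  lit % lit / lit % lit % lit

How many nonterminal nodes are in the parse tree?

18

[Expr [Expr [Expr [Expr [Term [Factor [Prim lit]]]] % [Term [Factor [Factor [Prim lit]] / [Prim lit]]]] % [Term [Factor [Prim lit]]]] % [Term [Factor [Prim lit]]]]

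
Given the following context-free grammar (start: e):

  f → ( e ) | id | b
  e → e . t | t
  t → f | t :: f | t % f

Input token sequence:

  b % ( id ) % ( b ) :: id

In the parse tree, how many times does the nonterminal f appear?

[e [t [t [t [t [f b]] % [f ( [e [t [f id]]] )]] % [f ( [e [t [f b]]] )]] :: [f id]]]

6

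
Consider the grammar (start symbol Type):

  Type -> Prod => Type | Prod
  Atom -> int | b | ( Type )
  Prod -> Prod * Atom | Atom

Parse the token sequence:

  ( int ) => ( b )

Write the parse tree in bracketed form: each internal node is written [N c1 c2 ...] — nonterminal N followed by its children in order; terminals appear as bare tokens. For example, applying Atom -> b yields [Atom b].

[Type [Prod [Atom ( [Type [Prod [Atom int]]] )]] => [Type [Prod [Atom ( [Type [Prod [Atom b]]] )]]]]

Type
Prod => Type
Atom => Type
( Type ) => Type
( Prod ) => Type
( Atom ) => Type
( int ) => Type
( int ) => Prod
( int ) => Atom
( int ) => ( Type )
( int ) => ( Prod )
( int ) => ( Atom )
( int ) => ( b )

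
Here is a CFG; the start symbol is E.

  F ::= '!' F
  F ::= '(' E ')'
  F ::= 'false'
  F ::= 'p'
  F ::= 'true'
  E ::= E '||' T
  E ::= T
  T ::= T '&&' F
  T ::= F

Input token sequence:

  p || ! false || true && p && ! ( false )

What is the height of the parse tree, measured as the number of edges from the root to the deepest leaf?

[E [E [E [T [F p]]] || [T [F ! [F false]]]] || [T [T [T [F true]] && [F p]] && [F ! [F ( [E [T [F false]]] )]]]]

7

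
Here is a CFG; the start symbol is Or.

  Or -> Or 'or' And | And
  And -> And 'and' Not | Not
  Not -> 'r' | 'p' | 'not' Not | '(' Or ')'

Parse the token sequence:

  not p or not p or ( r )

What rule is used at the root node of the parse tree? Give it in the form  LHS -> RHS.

[Or [Or [Or [And [Not not [Not p]]]] or [And [Not not [Not p]]]] or [And [Not ( [Or [And [Not r]]] )]]]

Or -> Or 'or' And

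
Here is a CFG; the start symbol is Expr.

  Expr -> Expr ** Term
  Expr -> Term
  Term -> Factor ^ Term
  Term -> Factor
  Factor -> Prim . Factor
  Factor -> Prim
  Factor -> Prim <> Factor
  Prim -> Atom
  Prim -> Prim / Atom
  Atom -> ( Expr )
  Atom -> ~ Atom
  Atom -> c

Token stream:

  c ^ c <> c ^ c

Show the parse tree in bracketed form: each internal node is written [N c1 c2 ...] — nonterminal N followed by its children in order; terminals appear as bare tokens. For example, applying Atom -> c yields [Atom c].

[Expr [Term [Factor [Prim [Atom c]]] ^ [Term [Factor [Prim [Atom c]] <> [Factor [Prim [Atom c]]]] ^ [Term [Factor [Prim [Atom c]]]]]]]

Expr
Term
Factor ^ Term
Prim ^ Term
Atom ^ Term
c ^ Term
c ^ Factor ^ Term
c ^ Prim <> Factor ^ Term
c ^ Atom <> Factor ^ Term
c ^ c <> Factor ^ Term
c ^ c <> Prim ^ Term
c ^ c <> Atom ^ Term
c ^ c <> c ^ Term
c ^ c <> c ^ Factor
c ^ c <> c ^ Prim
c ^ c <> c ^ Atom
c ^ c <> c ^ c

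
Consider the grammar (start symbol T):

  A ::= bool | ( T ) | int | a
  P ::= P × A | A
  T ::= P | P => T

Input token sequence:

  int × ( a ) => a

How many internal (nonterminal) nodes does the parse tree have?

[T [P [P [A int]] × [A ( [T [P [A a]]] )]] => [T [P [A a]]]]

11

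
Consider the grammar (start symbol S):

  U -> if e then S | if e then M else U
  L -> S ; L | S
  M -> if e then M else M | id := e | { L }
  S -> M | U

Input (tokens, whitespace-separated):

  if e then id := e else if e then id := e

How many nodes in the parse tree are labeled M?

2

[S [U if e then [M id := e] else [U if e then [S [M id := e]]]]]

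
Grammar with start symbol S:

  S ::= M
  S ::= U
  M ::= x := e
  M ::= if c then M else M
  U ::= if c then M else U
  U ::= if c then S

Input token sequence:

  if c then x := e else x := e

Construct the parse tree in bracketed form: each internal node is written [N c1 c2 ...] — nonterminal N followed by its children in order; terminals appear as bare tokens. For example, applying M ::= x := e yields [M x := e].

S
M
if c then M else M
if c then x := e else M
if c then x := e else x := e

[S [M if c then [M x := e] else [M x := e]]]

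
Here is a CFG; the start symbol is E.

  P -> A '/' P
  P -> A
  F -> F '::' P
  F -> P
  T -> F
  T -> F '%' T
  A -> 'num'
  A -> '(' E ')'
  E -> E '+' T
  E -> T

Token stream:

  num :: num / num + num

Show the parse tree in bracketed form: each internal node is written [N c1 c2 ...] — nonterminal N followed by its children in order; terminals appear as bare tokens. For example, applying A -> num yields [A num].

E
E + T
T + T
F + T
F :: P + T
P :: P + T
A :: P + T
num :: P + T
num :: A / P + T
num :: num / P + T
num :: num / A + T
num :: num / num + T
num :: num / num + F
num :: num / num + P
num :: num / num + A
num :: num / num + num

[E [E [T [F [F [P [A num]]] :: [P [A num] / [P [A num]]]]]] + [T [F [P [A num]]]]]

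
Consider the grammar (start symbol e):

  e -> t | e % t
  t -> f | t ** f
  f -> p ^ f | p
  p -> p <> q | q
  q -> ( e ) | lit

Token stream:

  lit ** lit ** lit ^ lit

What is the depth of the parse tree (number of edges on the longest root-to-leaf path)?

7

[e [t [t [t [f [p [q lit]]]] ** [f [p [q lit]]]] ** [f [p [q lit]] ^ [f [p [q lit]]]]]]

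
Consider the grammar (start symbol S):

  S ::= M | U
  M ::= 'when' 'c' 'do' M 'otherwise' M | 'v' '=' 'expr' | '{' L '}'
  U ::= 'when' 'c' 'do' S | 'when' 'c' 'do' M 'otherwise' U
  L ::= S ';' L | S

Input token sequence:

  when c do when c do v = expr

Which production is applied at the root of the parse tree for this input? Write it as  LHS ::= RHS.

S ::= U

[S [U when c do [S [U when c do [S [M v = expr]]]]]]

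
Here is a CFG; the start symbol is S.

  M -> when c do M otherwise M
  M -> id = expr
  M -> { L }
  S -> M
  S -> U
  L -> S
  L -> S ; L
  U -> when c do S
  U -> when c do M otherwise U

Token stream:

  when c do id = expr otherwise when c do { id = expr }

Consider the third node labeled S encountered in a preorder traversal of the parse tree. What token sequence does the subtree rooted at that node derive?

id = expr

[S [U when c do [M id = expr] otherwise [U when c do [S [M { [L [S [M id = expr]]] }]]]]]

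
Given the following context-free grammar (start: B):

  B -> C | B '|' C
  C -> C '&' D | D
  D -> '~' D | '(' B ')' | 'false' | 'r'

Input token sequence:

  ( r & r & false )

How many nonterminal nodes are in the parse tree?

10

[B [C [D ( [B [C [C [C [D r]] & [D r]] & [D false]]] )]]]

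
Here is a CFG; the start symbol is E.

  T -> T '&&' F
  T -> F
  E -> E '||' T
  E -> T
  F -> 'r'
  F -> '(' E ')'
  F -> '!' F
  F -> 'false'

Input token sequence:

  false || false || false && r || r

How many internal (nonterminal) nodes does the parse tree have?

[E [E [E [E [T [F false]]] || [T [F false]]] || [T [T [F false]] && [F r]]] || [T [F r]]]

14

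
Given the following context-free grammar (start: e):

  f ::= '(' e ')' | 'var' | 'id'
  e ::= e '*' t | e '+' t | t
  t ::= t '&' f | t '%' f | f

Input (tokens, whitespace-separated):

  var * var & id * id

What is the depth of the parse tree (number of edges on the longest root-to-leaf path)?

5

[e [e [e [t [f var]]] * [t [t [f var]] & [f id]]] * [t [f id]]]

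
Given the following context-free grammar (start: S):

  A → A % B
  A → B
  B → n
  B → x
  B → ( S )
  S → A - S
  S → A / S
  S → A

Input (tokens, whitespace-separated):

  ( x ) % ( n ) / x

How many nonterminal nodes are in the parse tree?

[S [A [A [B ( [S [A [B x]]] )]] % [B ( [S [A [B n]]] )]] / [S [A [B x]]]]

14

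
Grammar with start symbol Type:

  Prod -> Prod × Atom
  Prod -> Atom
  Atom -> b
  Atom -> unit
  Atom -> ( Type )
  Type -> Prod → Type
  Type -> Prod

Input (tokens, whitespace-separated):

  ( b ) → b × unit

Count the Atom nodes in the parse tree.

[Type [Prod [Atom ( [Type [Prod [Atom b]]] )]] → [Type [Prod [Prod [Atom b]] × [Atom unit]]]]

4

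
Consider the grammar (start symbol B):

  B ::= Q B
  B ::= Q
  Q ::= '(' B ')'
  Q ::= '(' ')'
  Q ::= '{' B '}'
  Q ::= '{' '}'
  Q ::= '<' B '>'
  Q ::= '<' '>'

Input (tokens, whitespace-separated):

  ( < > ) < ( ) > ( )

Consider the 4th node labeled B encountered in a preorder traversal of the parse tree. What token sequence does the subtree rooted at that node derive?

( )

[B [Q ( [B [Q < >]] )] [B [Q < [B [Q ( )]] >] [B [Q ( )]]]]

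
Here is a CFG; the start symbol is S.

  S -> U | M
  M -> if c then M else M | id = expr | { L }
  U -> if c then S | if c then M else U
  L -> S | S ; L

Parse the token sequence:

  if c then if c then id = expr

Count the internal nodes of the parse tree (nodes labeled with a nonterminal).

6

[S [U if c then [S [U if c then [S [M id = expr]]]]]]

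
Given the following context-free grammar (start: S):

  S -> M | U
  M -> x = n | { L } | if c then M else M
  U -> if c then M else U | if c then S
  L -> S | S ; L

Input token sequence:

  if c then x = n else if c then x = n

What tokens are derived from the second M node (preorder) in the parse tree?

x = n

[S [U if c then [M x = n] else [U if c then [S [M x = n]]]]]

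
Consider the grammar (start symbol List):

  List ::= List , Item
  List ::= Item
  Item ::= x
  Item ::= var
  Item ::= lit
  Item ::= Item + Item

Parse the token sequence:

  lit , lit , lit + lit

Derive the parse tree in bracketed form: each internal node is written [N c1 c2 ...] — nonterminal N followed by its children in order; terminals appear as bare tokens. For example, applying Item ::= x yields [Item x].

[List [List [List [Item lit]] , [Item lit]] , [Item [Item lit] + [Item lit]]]

List
List , Item
List , Item , Item
Item , Item , Item
lit , Item , Item
lit , lit , Item
lit , lit , Item + Item
lit , lit , lit + Item
lit , lit , lit + lit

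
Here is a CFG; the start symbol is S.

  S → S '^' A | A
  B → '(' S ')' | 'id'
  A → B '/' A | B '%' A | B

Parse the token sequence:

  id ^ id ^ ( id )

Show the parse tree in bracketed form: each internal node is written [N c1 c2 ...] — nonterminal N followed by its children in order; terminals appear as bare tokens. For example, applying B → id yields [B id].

[S [S [S [A [B id]]] ^ [A [B id]]] ^ [A [B ( [S [A [B id]]] )]]]

S
S ^ A
S ^ A ^ A
A ^ A ^ A
B ^ A ^ A
id ^ A ^ A
id ^ B ^ A
id ^ id ^ A
id ^ id ^ B
id ^ id ^ ( S )
id ^ id ^ ( A )
id ^ id ^ ( B )
id ^ id ^ ( id )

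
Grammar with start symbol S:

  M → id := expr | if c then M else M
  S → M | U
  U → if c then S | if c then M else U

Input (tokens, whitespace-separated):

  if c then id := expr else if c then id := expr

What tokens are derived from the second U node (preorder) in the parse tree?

if c then id := expr

[S [U if c then [M id := expr] else [U if c then [S [M id := expr]]]]]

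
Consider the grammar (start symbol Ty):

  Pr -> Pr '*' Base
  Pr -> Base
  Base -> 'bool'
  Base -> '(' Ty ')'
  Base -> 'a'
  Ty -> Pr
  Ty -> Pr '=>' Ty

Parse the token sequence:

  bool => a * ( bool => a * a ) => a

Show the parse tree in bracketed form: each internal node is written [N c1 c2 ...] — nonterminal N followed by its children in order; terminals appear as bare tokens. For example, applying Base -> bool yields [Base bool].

[Ty [Pr [Base bool]] => [Ty [Pr [Pr [Base a]] * [Base ( [Ty [Pr [Base bool]] => [Ty [Pr [Pr [Base a]] * [Base a]]]] )]] => [Ty [Pr [Base a]]]]]

Ty
Pr => Ty
Base => Ty
bool => Ty
bool => Pr => Ty
bool => Pr * Base => Ty
bool => Base * Base => Ty
bool => a * Base => Ty
bool => a * ( Ty ) => Ty
bool => a * ( Pr => Ty ) => Ty
bool => a * ( Base => Ty ) => Ty
bool => a * ( bool => Ty ) => Ty
bool => a * ( bool => Pr ) => Ty
bool => a * ( bool => Pr * Base ) => Ty
bool => a * ( bool => Base * Base ) => Ty
bool => a * ( bool => a * Base ) => Ty
bool => a * ( bool => a * a ) => Ty
bool => a * ( bool => a * a ) => Pr
bool => a * ( bool => a * a ) => Base
bool => a * ( bool => a * a ) => a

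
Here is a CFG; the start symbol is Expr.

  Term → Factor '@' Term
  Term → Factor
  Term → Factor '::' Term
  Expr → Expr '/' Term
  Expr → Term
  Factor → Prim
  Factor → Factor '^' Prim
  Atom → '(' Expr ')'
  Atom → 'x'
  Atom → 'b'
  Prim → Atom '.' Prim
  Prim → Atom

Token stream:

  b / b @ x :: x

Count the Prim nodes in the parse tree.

4

[Expr [Expr [Term [Factor [Prim [Atom b]]]]] / [Term [Factor [Prim [Atom b]]] @ [Term [Factor [Prim [Atom x]]] :: [Term [Factor [Prim [Atom x]]]]]]]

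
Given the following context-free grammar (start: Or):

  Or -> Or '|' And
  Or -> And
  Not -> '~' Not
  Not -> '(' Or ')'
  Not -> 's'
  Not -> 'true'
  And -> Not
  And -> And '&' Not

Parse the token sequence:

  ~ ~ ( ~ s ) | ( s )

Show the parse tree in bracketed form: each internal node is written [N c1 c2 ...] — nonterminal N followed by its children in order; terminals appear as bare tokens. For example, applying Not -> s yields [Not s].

[Or [Or [And [Not ~ [Not ~ [Not ( [Or [And [Not ~ [Not s]]]] )]]]]] | [And [Not ( [Or [And [Not s]]] )]]]

Or
Or | And
And | And
Not | And
~ Not | And
~ ~ Not | And
~ ~ ( Or ) | And
~ ~ ( And ) | And
~ ~ ( Not ) | And
~ ~ ( ~ Not ) | And
~ ~ ( ~ s ) | And
~ ~ ( ~ s ) | Not
~ ~ ( ~ s ) | ( Or )
~ ~ ( ~ s ) | ( And )
~ ~ ( ~ s ) | ( Not )
~ ~ ( ~ s ) | ( s )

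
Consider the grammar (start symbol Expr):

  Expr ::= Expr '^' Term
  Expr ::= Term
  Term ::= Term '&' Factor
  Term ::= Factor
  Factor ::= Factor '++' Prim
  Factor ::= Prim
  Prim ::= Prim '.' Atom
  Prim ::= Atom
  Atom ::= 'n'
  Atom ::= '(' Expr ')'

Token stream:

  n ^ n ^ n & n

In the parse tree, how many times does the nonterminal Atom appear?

[Expr [Expr [Expr [Term [Factor [Prim [Atom n]]]]] ^ [Term [Factor [Prim [Atom n]]]]] ^ [Term [Term [Factor [Prim [Atom n]]]] & [Factor [Prim [Atom n]]]]]

4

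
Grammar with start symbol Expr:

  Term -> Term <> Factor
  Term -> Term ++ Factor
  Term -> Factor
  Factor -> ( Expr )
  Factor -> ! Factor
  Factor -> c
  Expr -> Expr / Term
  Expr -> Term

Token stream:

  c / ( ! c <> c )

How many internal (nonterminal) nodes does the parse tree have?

[Expr [Expr [Term [Factor c]]] / [Term [Factor ( [Expr [Term [Term [Factor ! [Factor c]]] <> [Factor c]]] )]]]

12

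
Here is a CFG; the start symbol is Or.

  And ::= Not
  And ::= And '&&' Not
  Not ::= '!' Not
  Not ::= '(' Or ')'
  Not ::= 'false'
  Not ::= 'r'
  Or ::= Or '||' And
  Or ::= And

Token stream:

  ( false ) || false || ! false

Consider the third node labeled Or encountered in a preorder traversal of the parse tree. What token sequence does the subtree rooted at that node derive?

( false )

[Or [Or [Or [And [Not ( [Or [And [Not false]]] )]]] || [And [Not false]]] || [And [Not ! [Not false]]]]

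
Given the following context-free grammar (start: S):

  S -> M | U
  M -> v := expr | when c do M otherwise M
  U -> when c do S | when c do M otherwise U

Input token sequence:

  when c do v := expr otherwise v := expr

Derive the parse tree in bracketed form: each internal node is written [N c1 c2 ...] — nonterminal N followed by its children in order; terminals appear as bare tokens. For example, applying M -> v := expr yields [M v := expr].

S
M
when c do M otherwise M
when c do v := expr otherwise M
when c do v := expr otherwise v := expr

[S [M when c do [M v := expr] otherwise [M v := expr]]]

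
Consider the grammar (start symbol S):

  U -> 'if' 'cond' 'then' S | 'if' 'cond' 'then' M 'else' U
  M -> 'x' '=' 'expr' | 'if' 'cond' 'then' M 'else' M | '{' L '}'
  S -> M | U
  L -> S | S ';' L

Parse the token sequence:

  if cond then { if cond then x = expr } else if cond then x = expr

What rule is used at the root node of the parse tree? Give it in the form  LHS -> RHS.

S -> U

[S [U if cond then [M { [L [S [U if cond then [S [M x = expr]]]]] }] else [U if cond then [S [M x = expr]]]]]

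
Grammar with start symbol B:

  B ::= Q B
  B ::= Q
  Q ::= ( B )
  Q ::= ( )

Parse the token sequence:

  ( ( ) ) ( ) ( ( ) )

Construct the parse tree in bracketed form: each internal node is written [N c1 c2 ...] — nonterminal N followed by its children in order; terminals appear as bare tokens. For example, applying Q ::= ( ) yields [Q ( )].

B
Q B
( B ) B
( Q ) B
( ( ) ) B
( ( ) ) Q B
( ( ) ) ( ) B
( ( ) ) ( ) Q
( ( ) ) ( ) ( B )
( ( ) ) ( ) ( Q )
( ( ) ) ( ) ( ( ) )

[B [Q ( [B [Q ( )]] )] [B [Q ( )] [B [Q ( [B [Q ( )]] )]]]]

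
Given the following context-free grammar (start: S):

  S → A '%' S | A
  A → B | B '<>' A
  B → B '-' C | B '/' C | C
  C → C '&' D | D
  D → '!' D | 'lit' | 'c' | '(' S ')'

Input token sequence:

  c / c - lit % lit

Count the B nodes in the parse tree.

[S [A [B [B [B [C [D c]]] / [C [D c]]] - [C [D lit]]]] % [S [A [B [C [D lit]]]]]]

4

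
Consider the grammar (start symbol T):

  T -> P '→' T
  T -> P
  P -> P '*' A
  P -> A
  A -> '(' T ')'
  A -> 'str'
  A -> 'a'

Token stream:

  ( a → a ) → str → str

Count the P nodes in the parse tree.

[T [P [A ( [T [P [A a]] → [T [P [A a]]]] )]] → [T [P [A str]] → [T [P [A str]]]]]

5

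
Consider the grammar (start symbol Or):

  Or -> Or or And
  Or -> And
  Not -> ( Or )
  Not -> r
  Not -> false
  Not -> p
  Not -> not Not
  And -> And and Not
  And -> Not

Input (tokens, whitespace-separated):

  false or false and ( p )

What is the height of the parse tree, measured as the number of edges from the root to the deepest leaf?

6

[Or [Or [And [Not false]]] or [And [And [Not false]] and [Not ( [Or [And [Not p]]] )]]]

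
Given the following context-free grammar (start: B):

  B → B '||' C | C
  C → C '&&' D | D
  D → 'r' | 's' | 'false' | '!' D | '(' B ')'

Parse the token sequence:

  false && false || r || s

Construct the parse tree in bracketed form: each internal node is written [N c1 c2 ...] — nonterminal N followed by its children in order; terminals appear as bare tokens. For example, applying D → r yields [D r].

[B [B [B [C [C [D false]] && [D false]]] || [C [D r]]] || [C [D s]]]

B
B || C
B || C || C
C || C || C
C && D || C || C
D && D || C || C
false && D || C || C
false && false || C || C
false && false || D || C
false && false || r || C
false && false || r || D
false && false || r || s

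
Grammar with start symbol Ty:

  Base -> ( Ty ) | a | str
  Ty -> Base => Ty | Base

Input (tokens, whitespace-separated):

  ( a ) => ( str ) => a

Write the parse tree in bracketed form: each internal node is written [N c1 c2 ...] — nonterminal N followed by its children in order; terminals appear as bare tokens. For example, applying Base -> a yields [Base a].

[Ty [Base ( [Ty [Base a]] )] => [Ty [Base ( [Ty [Base str]] )] => [Ty [Base a]]]]

Ty
Base => Ty
( Ty ) => Ty
( Base ) => Ty
( a ) => Ty
( a ) => Base => Ty
( a ) => ( Ty ) => Ty
( a ) => ( Base ) => Ty
( a ) => ( str ) => Ty
( a ) => ( str ) => Base
( a ) => ( str ) => a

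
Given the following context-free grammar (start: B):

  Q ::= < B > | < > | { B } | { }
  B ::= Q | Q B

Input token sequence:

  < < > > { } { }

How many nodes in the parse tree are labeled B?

4

[B [Q < [B [Q < >]] >] [B [Q { }] [B [Q { }]]]]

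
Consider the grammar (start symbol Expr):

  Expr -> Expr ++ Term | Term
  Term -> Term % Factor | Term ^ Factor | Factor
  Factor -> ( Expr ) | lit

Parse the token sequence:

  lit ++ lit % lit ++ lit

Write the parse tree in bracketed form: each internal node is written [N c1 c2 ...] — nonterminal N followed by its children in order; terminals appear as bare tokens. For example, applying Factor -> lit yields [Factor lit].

Expr
Expr ++ Term
Expr ++ Term ++ Term
Term ++ Term ++ Term
Factor ++ Term ++ Term
lit ++ Term ++ Term
lit ++ Term % Factor ++ Term
lit ++ Factor % Factor ++ Term
lit ++ lit % Factor ++ Term
lit ++ lit % lit ++ Term
lit ++ lit % lit ++ Factor
lit ++ lit % lit ++ lit

[Expr [Expr [Expr [Term [Factor lit]]] ++ [Term [Term [Factor lit]] % [Factor lit]]] ++ [Term [Factor lit]]]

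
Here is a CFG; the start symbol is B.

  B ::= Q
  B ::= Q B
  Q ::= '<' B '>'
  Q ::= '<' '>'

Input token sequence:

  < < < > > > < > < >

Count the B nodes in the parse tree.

[B [Q < [B [Q < [B [Q < >]] >]] >] [B [Q < >] [B [Q < >]]]]

5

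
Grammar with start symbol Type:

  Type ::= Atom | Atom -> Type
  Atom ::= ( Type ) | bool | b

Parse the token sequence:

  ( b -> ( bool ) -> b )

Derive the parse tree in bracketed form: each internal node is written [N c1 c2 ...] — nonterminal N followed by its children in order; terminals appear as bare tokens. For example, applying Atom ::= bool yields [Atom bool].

Type
Atom
( Type )
( Atom -> Type )
( b -> Type )
( b -> Atom -> Type )
( b -> ( Type ) -> Type )
( b -> ( Atom ) -> Type )
( b -> ( bool ) -> Type )
( b -> ( bool ) -> Atom )
( b -> ( bool ) -> b )

[Type [Atom ( [Type [Atom b] -> [Type [Atom ( [Type [Atom bool]] )] -> [Type [Atom b]]]] )]]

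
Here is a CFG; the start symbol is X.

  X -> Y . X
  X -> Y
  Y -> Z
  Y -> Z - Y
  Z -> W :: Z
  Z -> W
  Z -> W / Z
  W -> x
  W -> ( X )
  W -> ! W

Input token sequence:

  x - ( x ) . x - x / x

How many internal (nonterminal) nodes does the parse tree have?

[X [Y [Z [W x]] - [Y [Z [W ( [X [Y [Z [W x]]]] )]]]] . [X [Y [Z [W x]] - [Y [Z [W x] / [Z [W x]]]]]]]

20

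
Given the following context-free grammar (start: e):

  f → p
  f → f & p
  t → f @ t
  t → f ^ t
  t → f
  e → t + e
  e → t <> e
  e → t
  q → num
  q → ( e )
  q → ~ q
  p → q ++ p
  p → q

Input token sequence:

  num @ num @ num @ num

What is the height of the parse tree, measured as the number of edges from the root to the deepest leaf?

[e [t [f [p [q num]]] @ [t [f [p [q num]]] @ [t [f [p [q num]]] @ [t [f [p [q num]]]]]]]]

8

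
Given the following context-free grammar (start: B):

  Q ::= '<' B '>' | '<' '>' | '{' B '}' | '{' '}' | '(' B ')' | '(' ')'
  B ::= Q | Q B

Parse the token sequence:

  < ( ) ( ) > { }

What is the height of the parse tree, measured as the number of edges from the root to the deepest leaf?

5

[B [Q < [B [Q ( )] [B [Q ( )]]] >] [B [Q { }]]]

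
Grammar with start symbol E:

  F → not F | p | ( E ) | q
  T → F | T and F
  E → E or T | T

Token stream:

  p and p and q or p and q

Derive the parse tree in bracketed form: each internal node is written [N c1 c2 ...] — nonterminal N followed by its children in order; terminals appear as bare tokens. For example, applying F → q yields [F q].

[E [E [T [T [T [F p]] and [F p]] and [F q]]] or [T [T [F p]] and [F q]]]

E
E or T
T or T
T and F or T
T and F and F or T
F and F and F or T
p and F and F or T
p and p and F or T
p and p and q or T
p and p and q or T and F
p and p and q or F and F
p and p and q or p and F
p and p and q or p and q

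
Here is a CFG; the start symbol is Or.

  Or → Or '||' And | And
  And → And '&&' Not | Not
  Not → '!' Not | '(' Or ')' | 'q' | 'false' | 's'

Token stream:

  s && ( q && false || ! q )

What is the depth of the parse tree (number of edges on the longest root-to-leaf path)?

[Or [And [And [Not s]] && [Not ( [Or [Or [And [And [Not q]] && [Not false]]] || [And [Not ! [Not q]]]] )]]]

8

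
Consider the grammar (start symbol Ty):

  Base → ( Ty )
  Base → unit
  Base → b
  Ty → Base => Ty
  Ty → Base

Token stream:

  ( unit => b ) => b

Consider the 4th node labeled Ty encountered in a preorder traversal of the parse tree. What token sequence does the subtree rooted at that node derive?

b

[Ty [Base ( [Ty [Base unit] => [Ty [Base b]]] )] => [Ty [Base b]]]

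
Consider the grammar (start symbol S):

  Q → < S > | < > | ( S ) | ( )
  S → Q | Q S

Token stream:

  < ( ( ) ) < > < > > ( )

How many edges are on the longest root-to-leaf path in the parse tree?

6

[S [Q < [S [Q ( [S [Q ( )]] )] [S [Q < >] [S [Q < >]]]] >] [S [Q ( )]]]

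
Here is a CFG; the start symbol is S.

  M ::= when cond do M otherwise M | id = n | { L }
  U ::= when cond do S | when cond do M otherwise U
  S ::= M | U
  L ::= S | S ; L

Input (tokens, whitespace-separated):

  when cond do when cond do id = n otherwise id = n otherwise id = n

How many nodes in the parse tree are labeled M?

[S [M when cond do [M when cond do [M id = n] otherwise [M id = n]] otherwise [M id = n]]]

5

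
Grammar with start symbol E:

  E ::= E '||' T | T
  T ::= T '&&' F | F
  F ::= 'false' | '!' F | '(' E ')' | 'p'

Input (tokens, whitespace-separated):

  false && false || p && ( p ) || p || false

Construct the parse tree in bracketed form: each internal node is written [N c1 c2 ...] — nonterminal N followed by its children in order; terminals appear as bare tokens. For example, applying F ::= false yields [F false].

E
E || T
E || T || T
E || T || T || T
T || T || T || T
T && F || T || T || T
F && F || T || T || T
false && F || T || T || T
false && false || T || T || T
false && false || T && F || T || T
false && false || F && F || T || T
false && false || p && F || T || T
false && false || p && ( E ) || T || T
false && false || p && ( T ) || T || T
false && false || p && ( F ) || T || T
false && false || p && ( p ) || T || T
false && false || p && ( p ) || F || T
false && false || p && ( p ) || p || T
false && false || p && ( p ) || p || F
false && false || p && ( p ) || p || false

[E [E [E [E [T [T [F false]] && [F false]]] || [T [T [F p]] && [F ( [E [T [F p]]] )]]] || [T [F p]]] || [T [F false]]]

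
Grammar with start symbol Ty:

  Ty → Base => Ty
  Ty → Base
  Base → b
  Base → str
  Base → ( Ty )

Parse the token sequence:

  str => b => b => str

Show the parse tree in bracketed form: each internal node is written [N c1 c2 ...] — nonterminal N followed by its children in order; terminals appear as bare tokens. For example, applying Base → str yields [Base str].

[Ty [Base str] => [Ty [Base b] => [Ty [Base b] => [Ty [Base str]]]]]

Ty
Base => Ty
str => Ty
str => Base => Ty
str => b => Ty
str => b => Base => Ty
str => b => b => Ty
str => b => b => Base
str => b => b => str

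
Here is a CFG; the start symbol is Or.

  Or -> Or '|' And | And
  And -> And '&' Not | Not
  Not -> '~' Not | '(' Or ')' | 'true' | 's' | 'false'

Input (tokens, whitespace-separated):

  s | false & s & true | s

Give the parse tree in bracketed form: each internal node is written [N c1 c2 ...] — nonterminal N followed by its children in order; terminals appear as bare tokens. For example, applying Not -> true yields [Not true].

[Or [Or [Or [And [Not s]]] | [And [And [And [Not false]] & [Not s]] & [Not true]]] | [And [Not s]]]

Or
Or | And
Or | And | And
And | And | And
Not | And | And
s | And | And
s | And & Not | And
s | And & Not & Not | And
s | Not & Not & Not | And
s | false & Not & Not | And
s | false & s & Not | And
s | false & s & true | And
s | false & s & true | Not
s | false & s & true | s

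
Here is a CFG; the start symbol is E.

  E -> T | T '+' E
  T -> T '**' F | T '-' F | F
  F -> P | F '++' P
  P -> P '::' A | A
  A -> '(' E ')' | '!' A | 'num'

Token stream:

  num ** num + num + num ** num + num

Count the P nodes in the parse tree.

6

[E [T [T [F [P [A num]]]] ** [F [P [A num]]]] + [E [T [F [P [A num]]]] + [E [T [T [F [P [A num]]]] ** [F [P [A num]]]] + [E [T [F [P [A num]]]]]]]]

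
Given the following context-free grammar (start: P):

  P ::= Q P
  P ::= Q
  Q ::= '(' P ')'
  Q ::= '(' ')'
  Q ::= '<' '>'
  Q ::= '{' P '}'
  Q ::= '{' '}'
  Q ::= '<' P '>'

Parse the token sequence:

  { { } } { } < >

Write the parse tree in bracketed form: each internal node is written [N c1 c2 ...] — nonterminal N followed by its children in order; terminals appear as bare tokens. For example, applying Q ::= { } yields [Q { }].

P
Q P
{ P } P
{ Q } P
{ { } } P
{ { } } Q P
{ { } } { } P
{ { } } { } Q
{ { } } { } < >

[P [Q { [P [Q { }]] }] [P [Q { }] [P [Q < >]]]]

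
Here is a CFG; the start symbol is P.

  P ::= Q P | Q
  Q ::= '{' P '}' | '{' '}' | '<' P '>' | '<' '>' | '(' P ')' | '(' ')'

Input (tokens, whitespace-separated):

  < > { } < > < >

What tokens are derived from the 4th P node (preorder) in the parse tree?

[P [Q < >] [P [Q { }] [P [Q < >] [P [Q < >]]]]]

< >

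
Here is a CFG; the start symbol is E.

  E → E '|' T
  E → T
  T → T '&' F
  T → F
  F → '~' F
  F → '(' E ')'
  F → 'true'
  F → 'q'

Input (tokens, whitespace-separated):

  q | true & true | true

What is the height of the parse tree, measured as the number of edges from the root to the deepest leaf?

[E [E [E [T [F q]]] | [T [T [F true]] & [F true]]] | [T [F true]]]

5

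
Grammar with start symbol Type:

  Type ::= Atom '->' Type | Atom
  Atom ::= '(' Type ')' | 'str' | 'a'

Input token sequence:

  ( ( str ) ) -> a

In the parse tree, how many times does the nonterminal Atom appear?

4

[Type [Atom ( [Type [Atom ( [Type [Atom str]] )]] )] -> [Type [Atom a]]]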